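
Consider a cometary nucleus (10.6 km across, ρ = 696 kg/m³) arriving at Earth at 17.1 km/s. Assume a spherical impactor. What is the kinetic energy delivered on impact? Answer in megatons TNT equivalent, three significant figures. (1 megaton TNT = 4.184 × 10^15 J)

d = 10600 m; v = 17100 m/s.
Mass m = (π/6) ρ d³ = (π/6) × 696 × (10600)³ = 4.340 × 10^14 kg
E = ½ m v² = 0.5 × 4.340 × 10^14 × (17100)² = 6.345 × 10^22 J
   = 6.345 × 10^22 / 4.184×10^15 = 1.516 × 10^7 Mt

E ≈ 1.52 × 10^7 Mt TNT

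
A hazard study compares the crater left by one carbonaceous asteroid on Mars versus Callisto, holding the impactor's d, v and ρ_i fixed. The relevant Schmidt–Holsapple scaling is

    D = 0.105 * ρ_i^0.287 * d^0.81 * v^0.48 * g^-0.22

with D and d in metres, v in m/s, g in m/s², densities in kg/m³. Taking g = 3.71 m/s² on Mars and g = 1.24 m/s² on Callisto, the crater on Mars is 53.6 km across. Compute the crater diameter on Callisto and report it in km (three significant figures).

All impactor-dependent factors cancel in the ratio, leaving D_Callisto/D_Mars = (g_Callisto/g_Mars)^-0.22.
(1.24/3.71)^-0.22 = 0.3342^-0.22 = 1.273
D_Callisto = 1.273 × 53.6 km = 68.2 km

D ≈ 68.2 km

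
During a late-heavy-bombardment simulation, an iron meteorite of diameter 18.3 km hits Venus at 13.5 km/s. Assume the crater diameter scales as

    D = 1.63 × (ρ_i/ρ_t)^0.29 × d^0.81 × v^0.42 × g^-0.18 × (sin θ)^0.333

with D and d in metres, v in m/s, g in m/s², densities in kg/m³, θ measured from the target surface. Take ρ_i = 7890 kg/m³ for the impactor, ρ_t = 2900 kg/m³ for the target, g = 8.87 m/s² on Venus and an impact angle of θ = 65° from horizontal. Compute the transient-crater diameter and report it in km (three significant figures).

D ≈ 219 km

In SI units: d = 18300 m, v = 13500 m/s.
(ρ_i/ρ_t)^0.29 = (7890/2900)^0.29 = 1.337
d^0.81 = 18300^0.81 = 2835
v^0.42 = 13500^0.42 = 54.29
g^-0.18 = 8.87^-0.18 = 0.6751
(sin 65°)^0.333 = 0.9063^0.333 = 0.9678
D = 1.63 × 1.337 × 2835 × 54.29 × 0.6751 × 0.9678 = 2.192 × 10^5 m
   = 219.2 km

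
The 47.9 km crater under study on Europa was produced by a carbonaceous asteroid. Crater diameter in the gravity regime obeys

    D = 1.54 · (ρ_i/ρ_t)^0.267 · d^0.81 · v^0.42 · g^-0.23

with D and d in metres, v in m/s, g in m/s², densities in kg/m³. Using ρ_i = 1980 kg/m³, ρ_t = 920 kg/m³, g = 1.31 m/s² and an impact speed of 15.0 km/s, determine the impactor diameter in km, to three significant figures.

Rearranging for d: d = [D / (1.54 · (1980/920)^0.267 · 15000^0.42 · 1.31^-0.23)]^(1/0.81).
D = 47900 m.
(1980/920)^0.267 = 1.227
15000^0.42 = 56.75
1.31^-0.23 = 0.9398
Denominator = 1.54 × 1.227 × 56.75 × 0.9398 = 100.8
D / 100.8 = 47900 / 100.8 = 475.2
d = 475.2^(1/0.81) = 475.2^1.2346 = 2018 m

d ≈ 2.02 km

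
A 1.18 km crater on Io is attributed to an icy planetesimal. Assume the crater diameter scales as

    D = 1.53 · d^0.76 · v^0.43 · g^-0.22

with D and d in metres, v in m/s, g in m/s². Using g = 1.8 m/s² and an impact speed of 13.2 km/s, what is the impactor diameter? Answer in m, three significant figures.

Rearranging for d: d = [D / (1.53 · 13200^0.43 · 1.8^-0.22)]^(1/0.76).
D = 1180 m.
13200^0.43 = 59.14
1.8^-0.22 = 0.8787
Denominator = 1.53 × 59.14 × 0.8787 = 79.51
D / 79.51 = 1180 / 79.51 = 14.84
d = 14.84^(1/0.76) = 14.84^1.3158 = 34.78 m

d ≈ 34.8 m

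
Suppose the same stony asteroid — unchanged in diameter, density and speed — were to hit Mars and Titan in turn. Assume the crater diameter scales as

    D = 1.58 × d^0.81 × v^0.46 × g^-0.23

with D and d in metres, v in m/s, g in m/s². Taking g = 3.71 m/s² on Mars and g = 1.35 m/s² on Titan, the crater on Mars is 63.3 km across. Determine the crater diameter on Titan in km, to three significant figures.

All impactor-dependent factors cancel in the ratio, leaving D_Titan/D_Mars = (g_Titan/g_Mars)^-0.23.
(1.35/3.71)^-0.23 = 0.3639^-0.23 = 1.262
D_Titan = 1.262 × 63.3 km = 79.9 km

D ≈ 79.9 km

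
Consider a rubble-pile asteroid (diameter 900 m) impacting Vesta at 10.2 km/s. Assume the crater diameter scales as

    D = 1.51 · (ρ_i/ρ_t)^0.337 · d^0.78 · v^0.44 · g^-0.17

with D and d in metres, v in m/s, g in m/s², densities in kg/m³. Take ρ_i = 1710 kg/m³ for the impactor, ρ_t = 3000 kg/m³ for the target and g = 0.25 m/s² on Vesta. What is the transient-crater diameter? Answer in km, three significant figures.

In SI units: v = 10200 m/s.
(ρ_i/ρ_t)^0.337 = (1710/3000)^0.337 = 0.8274
d^0.78 = 900^0.78 = 201.5
v^0.44 = 10200^0.44 = 58.05
g^-0.17 = 0.25^-0.17 = 1.266
D = 1.51 × 0.8274 × 201.5 × 58.05 × 1.266 = 18501 m
   = 18.50 km

D ≈ 18.5 km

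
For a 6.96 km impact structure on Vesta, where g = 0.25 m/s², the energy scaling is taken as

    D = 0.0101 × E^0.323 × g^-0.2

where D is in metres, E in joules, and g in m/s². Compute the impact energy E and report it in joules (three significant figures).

Rearranging: E = [D / (0.0101 · g^-0.2)]^(1/0.323).
D = 6960 m.
g^-0.2 = 0.25^-0.2 = 1.320
D / (0.0101 × 1.320) = 6960 / (0.01333) = 5.221 × 10^5
E = (5.221 × 10^5)^3.096 = 5.037 × 10^17 J

E ≈ 5.04 × 10^17 J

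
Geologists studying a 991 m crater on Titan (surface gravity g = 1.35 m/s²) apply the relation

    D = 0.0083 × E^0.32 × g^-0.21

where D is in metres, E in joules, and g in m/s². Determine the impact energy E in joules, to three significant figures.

E ≈ 8.94 × 10^15 J

Rearranging: E = [D / (0.0083 · g^-0.21)]^(1/0.32).
g^-0.21 = 1.35^-0.21 = 0.9389
D / (0.0083 × 0.9389) = 991 / (7.793 × 10^-3) = 1.272 × 10^5
E = (1.272 × 10^5)^3.125 = 8.944 × 10^15 J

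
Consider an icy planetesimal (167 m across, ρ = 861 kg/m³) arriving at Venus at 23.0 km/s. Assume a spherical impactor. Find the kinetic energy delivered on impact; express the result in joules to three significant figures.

v = 23000 m/s.
Mass m = (π/6) ρ d³ = (π/6) × 861 × (167)³ = 2.100 × 10^9 kg
E = ½ m v² = 0.5 × 2.100 × 10^9 × (23000)² = 5.554 × 10^17 J

E ≈ 5.55 × 10^17 J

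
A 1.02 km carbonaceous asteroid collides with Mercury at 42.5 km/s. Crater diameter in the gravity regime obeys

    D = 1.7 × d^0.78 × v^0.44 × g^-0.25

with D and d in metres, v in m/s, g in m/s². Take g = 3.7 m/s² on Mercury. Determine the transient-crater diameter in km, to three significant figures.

D ≈ 29.6 km

In SI units: d = 1020 m, v = 42500 m/s.
d^0.78 = 1020^0.78 = 222.2
v^0.44 = 42500^0.44 = 108.8
g^-0.25 = 3.7^-0.25 = 0.7210
D = 1.7 × 222.2 × 108.8 × 0.7210 = 29632 m
   = 29.63 km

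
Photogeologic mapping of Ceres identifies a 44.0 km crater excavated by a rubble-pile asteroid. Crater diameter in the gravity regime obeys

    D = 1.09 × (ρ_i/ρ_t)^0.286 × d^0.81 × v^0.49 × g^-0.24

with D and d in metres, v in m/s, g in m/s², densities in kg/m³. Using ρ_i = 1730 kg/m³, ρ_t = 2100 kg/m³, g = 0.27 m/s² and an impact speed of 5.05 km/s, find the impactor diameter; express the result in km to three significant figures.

Rearranging for d: d = [D / (1.09 · (1730/2100)^0.286 · 5050^0.49 · 0.27^-0.24)]^(1/0.81).
D = 44000 m.
(1730/2100)^0.286 = 0.9461
5050^0.49 = 65.25
0.27^-0.24 = 1.369
Denominator = 1.09 × 0.9461 × 65.25 × 1.369 = 92.12
D / 92.12 = 44000 / 92.12 = 477.6
d = 477.6^(1/0.81) = 477.6^1.2346 = 2030 m

d ≈ 2.03 km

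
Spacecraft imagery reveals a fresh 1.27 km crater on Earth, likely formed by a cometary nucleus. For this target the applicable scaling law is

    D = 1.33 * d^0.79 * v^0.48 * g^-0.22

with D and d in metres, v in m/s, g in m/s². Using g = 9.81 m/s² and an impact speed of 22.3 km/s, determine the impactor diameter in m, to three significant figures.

d ≈ 25.5 m

Rearranging for d: d = [D / (1.33 · 22300^0.48 · 9.81^-0.22)]^(1/0.79).
D = 1270 m.
22300^0.48 = 122.2
9.81^-0.22 = 0.6051
Denominator = 1.33 × 122.2 × 0.6051 = 98.34
D / 98.34 = 1270 / 98.34 = 12.91
d = 12.91^(1/0.79) = 12.91^1.2658 = 25.48 m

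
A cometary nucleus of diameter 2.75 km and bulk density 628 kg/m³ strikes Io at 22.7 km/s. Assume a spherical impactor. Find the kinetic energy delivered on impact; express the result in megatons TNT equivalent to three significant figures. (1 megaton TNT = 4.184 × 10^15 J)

d = 2750 m; v = 22700 m/s.
Mass m = (π/6) ρ d³ = (π/6) × 628 × (2750)³ = 6.838 × 10^12 kg
E = ½ m v² = 0.5 × 6.838 × 10^12 × (22700)² = 1.762 × 10^21 J
   = 1.762 × 10^21 / 4.184×10^15 = 4.211 × 10^5 Mt

E ≈ 4.21 × 10^5 Mt TNT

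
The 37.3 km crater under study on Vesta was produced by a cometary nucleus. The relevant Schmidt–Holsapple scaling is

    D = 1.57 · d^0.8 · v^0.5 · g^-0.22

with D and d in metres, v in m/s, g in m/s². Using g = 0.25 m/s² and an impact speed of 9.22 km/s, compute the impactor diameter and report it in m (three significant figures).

d ≈ 670 m

Rearranging for d: d = [D / (1.57 · 9220^0.5 · 0.25^-0.22)]^(1/0.8).
D = 37300 m.
9220^0.5 = 96.02
0.25^-0.22 = 1.357
Denominator = 1.57 × 96.02 × 1.357 = 204.6
D / 204.6 = 37300 / 204.6 = 182.3
d = 182.3^(1/0.8) = 182.3^1.25 = 669.9 m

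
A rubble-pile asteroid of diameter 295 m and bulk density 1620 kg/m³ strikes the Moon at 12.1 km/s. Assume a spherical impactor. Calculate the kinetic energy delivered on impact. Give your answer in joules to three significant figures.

E ≈ 1.59 × 10^18 J

v = 12100 m/s.
Mass m = (π/6) ρ d³ = (π/6) × 1620 × (295)³ = 2.178 × 10^10 kg
E = ½ m v² = 0.5 × 2.178 × 10^10 × (12100)² = 1.594 × 10^18 J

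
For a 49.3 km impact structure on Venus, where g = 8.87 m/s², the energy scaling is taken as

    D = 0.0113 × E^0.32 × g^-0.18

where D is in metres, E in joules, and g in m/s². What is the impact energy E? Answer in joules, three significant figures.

E ≈ 1.92 × 10^21 J

Rearranging: E = [D / (0.0113 · g^-0.18)]^(1/0.32).
D = 49300 m.
g^-0.18 = 8.87^-0.18 = 0.6751
D / (0.0113 × 0.6751) = 49300 / (7.629 × 10^-3) = 6.462 × 10^6
E = (6.462 × 10^6)^3.125 = 1.916 × 10^21 J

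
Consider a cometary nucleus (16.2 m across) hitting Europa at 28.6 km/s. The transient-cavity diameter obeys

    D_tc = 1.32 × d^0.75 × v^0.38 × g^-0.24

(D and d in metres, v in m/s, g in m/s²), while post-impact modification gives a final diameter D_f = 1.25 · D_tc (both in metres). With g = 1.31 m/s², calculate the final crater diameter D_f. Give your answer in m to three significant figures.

D_f ≈ 616 m

v = 28600 m/s.
d^0.75 = 16.2^0.75 = 8.075
v^0.38 = 28600^0.38 = 49.36
g^-0.24 = 1.31^-0.24 = 0.9372
D_tc = 1.32 × 8.075 × 49.36 × 0.9372 = 493.1 m
D_f = 1.25 × 493.1 = 616.4 m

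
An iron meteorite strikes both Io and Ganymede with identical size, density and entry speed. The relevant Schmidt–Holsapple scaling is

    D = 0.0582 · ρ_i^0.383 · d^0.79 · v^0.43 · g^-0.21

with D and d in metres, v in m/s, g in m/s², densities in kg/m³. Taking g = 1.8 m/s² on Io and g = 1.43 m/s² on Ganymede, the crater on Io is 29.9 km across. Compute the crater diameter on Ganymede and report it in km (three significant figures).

All impactor-dependent factors cancel in the ratio, leaving D_Ganymede/D_Io = (g_Ganymede/g_Io)^-0.21.
(1.43/1.8)^-0.21 = 0.7944^-0.21 = 1.050
D_Ganymede = 1.050 × 29.9 km = 31.4 km

D ≈ 31.4 km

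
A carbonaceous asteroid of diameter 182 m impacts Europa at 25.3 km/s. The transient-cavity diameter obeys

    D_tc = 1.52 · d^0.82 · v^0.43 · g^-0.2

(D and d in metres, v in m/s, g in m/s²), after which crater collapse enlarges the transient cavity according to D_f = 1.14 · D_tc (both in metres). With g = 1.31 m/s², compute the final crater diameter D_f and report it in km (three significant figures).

v = 25300 m/s.
d^0.82 = 182^0.82 = 71.33
v^0.43 = 25300^0.43 = 78.22
g^-0.2 = 1.31^-0.2 = 0.9474
D_tc = 1.52 × 71.33 × 78.22 × 0.9474 = 8035 m
D_f = 1.14 × 8035 = 9160 m
     = 9.160 km

D_f ≈ 9.16 km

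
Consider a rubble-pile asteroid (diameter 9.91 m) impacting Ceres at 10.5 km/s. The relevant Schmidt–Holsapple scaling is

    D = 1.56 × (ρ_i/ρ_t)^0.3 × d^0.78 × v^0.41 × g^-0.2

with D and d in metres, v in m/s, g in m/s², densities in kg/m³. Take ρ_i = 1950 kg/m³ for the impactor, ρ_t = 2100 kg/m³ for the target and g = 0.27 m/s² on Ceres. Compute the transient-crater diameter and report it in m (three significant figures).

In SI units: v = 10500 m/s.
(ρ_i/ρ_t)^0.3 = (1950/2100)^0.3 = 0.9780
d^0.78 = 9.91^0.78 = 5.983
v^0.41 = 10500^0.41 = 44.53
g^-0.2 = 0.27^-0.2 = 1.299
D = 1.56 × 0.9780 × 5.983 × 44.53 × 1.299 = 528.0 m

D ≈ 528 m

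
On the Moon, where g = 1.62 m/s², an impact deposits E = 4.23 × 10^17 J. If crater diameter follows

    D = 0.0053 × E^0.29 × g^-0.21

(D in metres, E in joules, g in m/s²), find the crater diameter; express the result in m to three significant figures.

D ≈ 619 m

E^0.29 = (4.23 × 10^17)^0.29 = 1.293 × 10^5
g^-0.21 = 1.62^-0.21 = 0.9037
D = 0.0053 × 1.293 × 10^5 × 0.9037 = 619.3 m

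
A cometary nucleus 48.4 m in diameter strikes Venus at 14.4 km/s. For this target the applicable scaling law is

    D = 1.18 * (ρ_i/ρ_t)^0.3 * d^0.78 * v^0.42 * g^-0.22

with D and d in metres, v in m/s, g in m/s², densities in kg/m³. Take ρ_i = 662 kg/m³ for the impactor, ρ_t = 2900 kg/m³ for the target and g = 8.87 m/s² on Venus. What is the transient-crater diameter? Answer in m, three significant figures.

In SI units: v = 14400 m/s.
(ρ_i/ρ_t)^0.3 = (662/2900)^0.3 = 0.6420
d^0.78 = 48.4^0.78 = 20.61
v^0.42 = 14400^0.42 = 55.78
g^-0.22 = 8.87^-0.22 = 0.6187
D = 1.18 × 0.6420 × 20.61 × 55.78 × 0.6187 = 538.8 m

D ≈ 539 m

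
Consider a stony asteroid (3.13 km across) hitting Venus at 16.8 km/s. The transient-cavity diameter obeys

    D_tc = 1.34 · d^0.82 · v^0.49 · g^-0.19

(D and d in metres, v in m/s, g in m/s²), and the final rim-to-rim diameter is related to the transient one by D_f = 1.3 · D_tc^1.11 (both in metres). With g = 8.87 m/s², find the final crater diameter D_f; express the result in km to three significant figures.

In SI: d = 3130 m, v = 16800 m/s.
d^0.82 = 3130^0.82 = 735.1
v^0.49 = 16800^0.49 = 117.6
g^-0.19 = 8.87^-0.19 = 0.6605
D_tc = 1.34 × 735.1 × 117.6 × 0.6605 = 76510 m
D_f = 1.3 × (76510)^1.11 = 3.427 × 10^5 m
     = 342.7 km

D_f ≈ 343 km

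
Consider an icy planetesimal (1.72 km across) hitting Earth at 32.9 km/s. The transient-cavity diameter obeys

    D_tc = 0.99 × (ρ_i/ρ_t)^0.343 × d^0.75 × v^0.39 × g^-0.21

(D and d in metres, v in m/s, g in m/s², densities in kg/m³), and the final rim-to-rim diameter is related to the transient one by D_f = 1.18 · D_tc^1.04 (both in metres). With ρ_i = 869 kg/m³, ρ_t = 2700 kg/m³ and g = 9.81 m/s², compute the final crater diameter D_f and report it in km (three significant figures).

In SI: d = 1720 m, v = 32900 m/s.
(ρ_i/ρ_t)^0.343 = (869/2700)^0.343 = 0.6778
d^0.75 = 1720^0.75 = 267.1
v^0.39 = 32900^0.39 = 57.77
g^-0.21 = 9.81^-0.21 = 0.6191
D_tc = 0.99 × 0.6778 × 267.1 × 57.77 × 0.6191 = 6410 m
D_f = 1.18 × (6410)^1.04 = 10740 m
     = 10.74 km

D_f ≈ 10.7 km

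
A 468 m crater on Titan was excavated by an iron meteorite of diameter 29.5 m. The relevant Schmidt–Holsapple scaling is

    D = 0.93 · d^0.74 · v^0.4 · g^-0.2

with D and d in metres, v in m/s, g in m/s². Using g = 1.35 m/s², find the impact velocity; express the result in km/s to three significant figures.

Rearranging for v: v = [D / (0.93 · 29.5^0.74 · 1.35^-0.2)]^(1/0.4).
29.5^0.74 = 12.24
1.35^-0.2 = 0.9417
Denominator = 0.93 × 12.24 × 0.9417 = 10.72
D / 10.72 = 468 / 10.72 = 43.66
v = 43.66^(1/0.4) = 43.66^2.5 = 12595 m/s

v ≈ 12.6 km/s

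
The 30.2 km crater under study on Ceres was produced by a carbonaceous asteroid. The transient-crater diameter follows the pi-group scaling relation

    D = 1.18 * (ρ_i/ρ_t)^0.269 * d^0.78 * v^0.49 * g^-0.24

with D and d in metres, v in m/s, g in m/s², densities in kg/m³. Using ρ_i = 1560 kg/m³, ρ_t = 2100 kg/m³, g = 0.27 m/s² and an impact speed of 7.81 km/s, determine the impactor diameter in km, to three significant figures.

Rearranging for d: d = [D / (1.18 · (1560/2100)^0.269 · 7810^0.49 · 0.27^-0.24)]^(1/0.78).
D = 30200 m.
(1560/2100)^0.269 = 0.9232
7810^0.49 = 80.80
0.27^-0.24 = 1.369
Denominator = 1.18 × 0.9232 × 80.80 × 1.369 = 120.5
D / 120.5 = 30200 / 120.5 = 250.6
d = 250.6^(1/0.78) = 250.6^1.2821 = 1191 m

d ≈ 1.19 km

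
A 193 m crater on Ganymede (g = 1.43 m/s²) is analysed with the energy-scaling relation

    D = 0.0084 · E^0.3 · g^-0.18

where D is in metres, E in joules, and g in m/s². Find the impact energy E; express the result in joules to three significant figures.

Rearranging: E = [D / (0.0084 · g^-0.18)]^(1/0.3).
g^-0.18 = 1.43^-0.18 = 0.9376
D / (0.0084 × 0.9376) = 193 / (7.876 × 10^-3) = 2.450 × 10^4
E = (2.450 × 10^4)^3.3333 = 4.270 × 10^14 J

E ≈ 4.27 × 10^14 J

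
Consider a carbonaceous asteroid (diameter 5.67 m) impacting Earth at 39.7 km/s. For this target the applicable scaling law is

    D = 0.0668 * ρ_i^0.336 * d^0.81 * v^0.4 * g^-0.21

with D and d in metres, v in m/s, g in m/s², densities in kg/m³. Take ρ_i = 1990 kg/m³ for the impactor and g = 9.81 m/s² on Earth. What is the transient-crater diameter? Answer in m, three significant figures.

In SI units: v = 39700 m/s.
ρ_i^0.336 = 1990^0.336 = 12.84
d^0.81 = 5.67^0.81 = 4.078
v^0.4 = 39700^0.4 = 69.11
g^-0.21 = 9.81^-0.21 = 0.6191
D = 0.0668 × 12.84 × 4.078 × 69.11 × 0.6191 = 149.7 m

D ≈ 150 m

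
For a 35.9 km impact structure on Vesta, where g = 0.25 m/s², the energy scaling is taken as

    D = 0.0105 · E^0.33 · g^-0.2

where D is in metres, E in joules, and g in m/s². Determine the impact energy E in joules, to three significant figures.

Rearranging: E = [D / (0.0105 · g^-0.2)]^(1/0.33).
D = 35900 m.
g^-0.2 = 0.25^-0.2 = 1.320
D / (0.0105 × 1.320) = 35900 / (0.01386) = 2.590 × 10^6
E = (2.590 × 10^6)^3.0303 = 2.718 × 10^19 J

E ≈ 2.72 × 10^19 J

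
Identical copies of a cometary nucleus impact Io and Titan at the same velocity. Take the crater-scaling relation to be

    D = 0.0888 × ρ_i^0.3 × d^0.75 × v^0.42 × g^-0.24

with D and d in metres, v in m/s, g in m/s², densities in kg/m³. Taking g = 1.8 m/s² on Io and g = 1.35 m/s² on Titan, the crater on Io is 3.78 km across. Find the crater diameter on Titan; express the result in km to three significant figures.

All impactor-dependent factors cancel in the ratio, leaving D_Titan/D_Io = (g_Titan/g_Io)^-0.24.
(1.35/1.8)^-0.24 = 0.7500^-0.24 = 1.071
D_Titan = 1.071 × 3.78 km = 4.05 km

D ≈ 4.05 km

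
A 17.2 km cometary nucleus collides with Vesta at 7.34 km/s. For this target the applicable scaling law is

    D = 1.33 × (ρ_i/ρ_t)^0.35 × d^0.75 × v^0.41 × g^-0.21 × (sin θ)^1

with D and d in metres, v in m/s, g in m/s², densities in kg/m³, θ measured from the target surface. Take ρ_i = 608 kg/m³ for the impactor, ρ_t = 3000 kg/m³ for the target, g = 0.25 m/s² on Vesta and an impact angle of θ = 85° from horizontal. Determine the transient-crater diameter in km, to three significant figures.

D ≈ 58.6 km

In SI units: d = 17200 m, v = 7340 m/s.
(ρ_i/ρ_t)^0.35 = (608/3000)^0.35 = 0.5720
d^0.75 = 17200^0.75 = 1502
v^0.41 = 7340^0.41 = 38.45
g^-0.21 = 0.25^-0.21 = 1.338
(sin 85°)^1 = 0.9962^1 = 0.9962
D = 1.33 × 0.5720 × 1502 × 38.45 × 1.338 × 0.9962 = 58562 m
   = 58.56 km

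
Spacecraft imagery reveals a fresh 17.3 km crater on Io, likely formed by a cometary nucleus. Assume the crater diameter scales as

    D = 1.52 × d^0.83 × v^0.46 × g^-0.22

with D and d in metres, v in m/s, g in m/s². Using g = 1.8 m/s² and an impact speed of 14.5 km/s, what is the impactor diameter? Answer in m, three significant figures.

d ≈ 445 m

Rearranging for d: d = [D / (1.52 · 14500^0.46 · 1.8^-0.22)]^(1/0.83).
D = 17300 m.
14500^0.46 = 82.08
1.8^-0.22 = 0.8787
Denominator = 1.52 × 82.08 × 0.8787 = 109.6
D / 109.6 = 17300 / 109.6 = 157.8
d = 157.8^(1/0.83) = 157.8^1.2048 = 444.9 m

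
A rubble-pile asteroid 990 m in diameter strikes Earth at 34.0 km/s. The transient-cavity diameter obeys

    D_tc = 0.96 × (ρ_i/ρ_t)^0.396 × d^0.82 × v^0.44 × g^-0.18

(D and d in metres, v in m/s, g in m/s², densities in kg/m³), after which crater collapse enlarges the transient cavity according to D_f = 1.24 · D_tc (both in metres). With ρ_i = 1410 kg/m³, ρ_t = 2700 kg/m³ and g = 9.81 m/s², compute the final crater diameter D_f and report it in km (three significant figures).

v = 34000 m/s.
(ρ_i/ρ_t)^0.396 = (1410/2700)^0.396 = 0.7732
d^0.82 = 990^0.82 = 286.0
v^0.44 = 34000^0.44 = 98.59
g^-0.18 = 9.81^-0.18 = 0.6630
D_tc = 0.96 × 0.7732 × 286.0 × 98.59 × 0.6630 = 13880 m
D_f = 1.24 × 13880 = 17211 m
     = 17.21 km

D_f ≈ 17.2 km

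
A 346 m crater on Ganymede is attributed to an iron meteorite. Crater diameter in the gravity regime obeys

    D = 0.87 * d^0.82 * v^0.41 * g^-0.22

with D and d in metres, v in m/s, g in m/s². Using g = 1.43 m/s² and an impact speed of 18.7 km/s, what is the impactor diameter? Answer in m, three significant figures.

d ≈ 11.9 m

Rearranging for d: d = [D / (0.87 · 18700^0.41 · 1.43^-0.22)]^(1/0.82).
18700^0.41 = 56.42
1.43^-0.22 = 0.9243
Denominator = 0.87 × 56.42 × 0.9243 = 45.37
D / 45.37 = 346 / 45.37 = 7.626
d = 7.626^(1/0.82) = 7.626^1.2195 = 11.91 m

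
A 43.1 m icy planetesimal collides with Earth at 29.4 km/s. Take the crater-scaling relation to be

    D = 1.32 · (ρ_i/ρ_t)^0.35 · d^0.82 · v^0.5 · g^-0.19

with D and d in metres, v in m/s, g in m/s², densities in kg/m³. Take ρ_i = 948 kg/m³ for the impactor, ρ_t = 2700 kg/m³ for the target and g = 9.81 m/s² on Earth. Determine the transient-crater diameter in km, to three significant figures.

In SI units: v = 29400 m/s.
(ρ_i/ρ_t)^0.35 = (948/2700)^0.35 = 0.6933
d^0.82 = 43.1^0.82 = 21.89
v^0.5 = 29400^0.5 = 171.5
g^-0.19 = 9.81^-0.19 = 0.6480
D = 1.32 × 0.6933 × 21.89 × 171.5 × 0.6480 = 2226 m
   = 2.226 km

D ≈ 2.23 km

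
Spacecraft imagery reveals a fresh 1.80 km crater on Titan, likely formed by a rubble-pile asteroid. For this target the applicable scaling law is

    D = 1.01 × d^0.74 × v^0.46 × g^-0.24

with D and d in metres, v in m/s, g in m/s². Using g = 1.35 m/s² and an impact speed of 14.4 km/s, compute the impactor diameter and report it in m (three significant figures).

d ≈ 70.9 m

Rearranging for d: d = [D / (1.01 · 14400^0.46 · 1.35^-0.24)]^(1/0.74).
D = 1800 m.
14400^0.46 = 81.82
1.35^-0.24 = 0.9305
Denominator = 1.01 × 81.82 × 0.9305 = 76.89
D / 76.89 = 1800 / 76.89 = 23.41
d = 23.41^(1/0.74) = 23.41^1.3514 = 70.89 m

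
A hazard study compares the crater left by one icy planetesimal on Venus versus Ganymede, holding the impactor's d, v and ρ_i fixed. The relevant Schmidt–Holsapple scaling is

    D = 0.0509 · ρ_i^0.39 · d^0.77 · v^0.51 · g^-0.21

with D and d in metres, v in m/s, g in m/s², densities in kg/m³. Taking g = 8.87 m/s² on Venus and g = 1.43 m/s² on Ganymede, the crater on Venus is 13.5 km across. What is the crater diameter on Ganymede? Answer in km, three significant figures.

D ≈ 19.8 km

All impactor-dependent factors cancel in the ratio, leaving D_Ganymede/D_Venus = (g_Ganymede/g_Venus)^-0.21.
(1.43/8.87)^-0.21 = 0.1612^-0.21 = 1.467
D_Ganymede = 1.467 × 13.5 km = 19.8 km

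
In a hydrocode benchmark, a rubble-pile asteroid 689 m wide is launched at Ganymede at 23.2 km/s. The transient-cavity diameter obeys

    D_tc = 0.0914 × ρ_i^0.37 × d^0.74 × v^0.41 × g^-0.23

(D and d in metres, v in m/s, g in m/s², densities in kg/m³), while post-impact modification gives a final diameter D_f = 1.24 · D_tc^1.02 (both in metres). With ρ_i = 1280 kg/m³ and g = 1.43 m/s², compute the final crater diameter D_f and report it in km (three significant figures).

v = 23200 m/s.
ρ_i^0.37 = 1280^0.37 = 14.11
d^0.74 = 689^0.74 = 126.0
v^0.41 = 23200^0.41 = 61.64
g^-0.23 = 1.43^-0.23 = 0.9210
D_tc = 0.0914 × 14.11 × 126.0 × 61.64 × 0.9210 = 9225 m
D_f = 1.24 × (9225)^1.02 = 13731 m
     = 13.73 km

D_f ≈ 13.7 km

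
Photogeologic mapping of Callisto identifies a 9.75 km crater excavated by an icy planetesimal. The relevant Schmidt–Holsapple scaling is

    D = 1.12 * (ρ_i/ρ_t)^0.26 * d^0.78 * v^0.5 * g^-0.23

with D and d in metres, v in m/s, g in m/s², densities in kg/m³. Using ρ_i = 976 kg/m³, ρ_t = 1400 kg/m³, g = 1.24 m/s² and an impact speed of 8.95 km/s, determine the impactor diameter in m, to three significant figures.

d ≈ 396 m

Rearranging for d: d = [D / (1.12 · (976/1400)^0.26 · 8950^0.5 · 1.24^-0.23)]^(1/0.78).
D = 9750 m.
(976/1400)^0.26 = 0.9105
8950^0.5 = 94.60
1.24^-0.23 = 0.9517
Denominator = 1.12 × 0.9105 × 94.60 × 0.9517 = 91.81
D / 91.81 = 9750 / 91.81 = 106.2
d = 106.2^(1/0.78) = 106.2^1.2821 = 396.0 m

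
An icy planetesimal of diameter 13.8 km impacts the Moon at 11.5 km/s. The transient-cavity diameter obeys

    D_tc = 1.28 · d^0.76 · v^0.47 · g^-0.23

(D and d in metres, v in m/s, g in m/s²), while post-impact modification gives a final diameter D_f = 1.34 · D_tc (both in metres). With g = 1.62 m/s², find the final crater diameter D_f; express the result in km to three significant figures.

D_f ≈ 174 km

In SI: d = 13800 m, v = 11500 m/s.
d^0.76 = 13800^0.76 = 1401
v^0.47 = 11500^0.47 = 81.01
g^-0.23 = 1.62^-0.23 = 0.8950
D_tc = 1.28 × 1401 × 81.01 × 0.8950 = 1.300 × 10^5 m
D_f = 1.34 × 1.300 × 10^5 = 1.742 × 10^5 m
     = 174.2 km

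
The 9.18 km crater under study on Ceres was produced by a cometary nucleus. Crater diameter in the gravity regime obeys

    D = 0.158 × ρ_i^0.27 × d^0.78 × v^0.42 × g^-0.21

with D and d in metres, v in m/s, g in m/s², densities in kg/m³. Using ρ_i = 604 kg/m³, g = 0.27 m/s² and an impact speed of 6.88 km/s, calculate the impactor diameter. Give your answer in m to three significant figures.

d ≈ 843 m

Rearranging for d: d = [D / (0.158 · 604^0.27 · 6880^0.42 · 0.27^-0.21)]^(1/0.78).
D = 9180 m.
604^0.27 = 5.635
6880^0.42 = 40.91
0.27^-0.21 = 1.316
Denominator = 0.158 × 5.635 × 40.91 × 1.316 = 47.93
D / 47.93 = 9180 / 47.93 = 191.5
d = 191.5^(1/0.78) = 191.5^1.2821 = 843.3 m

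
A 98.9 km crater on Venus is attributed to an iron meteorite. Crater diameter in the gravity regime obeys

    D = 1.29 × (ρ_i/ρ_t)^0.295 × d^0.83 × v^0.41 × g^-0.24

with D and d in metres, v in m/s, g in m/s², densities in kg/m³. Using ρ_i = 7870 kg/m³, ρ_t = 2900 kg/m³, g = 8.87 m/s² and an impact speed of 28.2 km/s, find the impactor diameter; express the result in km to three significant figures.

Rearranging for d: d = [D / (1.29 · (7870/2900)^0.295 · 28200^0.41 · 8.87^-0.24)]^(1/0.83).
D = 98900 m.
(7870/2900)^0.295 = 1.342
28200^0.41 = 66.77
8.87^-0.24 = 0.5922
Denominator = 1.29 × 1.342 × 66.77 × 0.5922 = 68.45
D / 68.45 = 98900 / 68.45 = 1445
d = 1445^(1/0.83) = 1445^1.2048 = 6412 m

d ≈ 6.41 km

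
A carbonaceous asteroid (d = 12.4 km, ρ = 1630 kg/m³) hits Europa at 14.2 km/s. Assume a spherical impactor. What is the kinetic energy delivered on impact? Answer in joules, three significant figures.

E ≈ 1.64 × 10^23 J

d = 12400 m; v = 14200 m/s.
Mass m = (π/6) ρ d³ = (π/6) × 1630 × (12400)³ = 1.627 × 10^15 kg
E = ½ m v² = 0.5 × 1.627 × 10^15 × (14200)² = 1.640 × 10^23 J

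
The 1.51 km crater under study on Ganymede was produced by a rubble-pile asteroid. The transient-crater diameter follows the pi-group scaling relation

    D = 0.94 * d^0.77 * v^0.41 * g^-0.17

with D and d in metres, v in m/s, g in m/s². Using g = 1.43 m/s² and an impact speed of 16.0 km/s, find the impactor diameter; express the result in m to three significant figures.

Rearranging for d: d = [D / (0.94 · 16000^0.41 · 1.43^-0.17)]^(1/0.77).
D = 1510 m.
16000^0.41 = 52.93
1.43^-0.17 = 0.9410
Denominator = 0.94 × 52.93 × 0.9410 = 46.82
D / 46.82 = 1510 / 46.82 = 32.25
d = 32.25^(1/0.77) = 32.25^1.2987 = 91.02 m

d ≈ 91.0 m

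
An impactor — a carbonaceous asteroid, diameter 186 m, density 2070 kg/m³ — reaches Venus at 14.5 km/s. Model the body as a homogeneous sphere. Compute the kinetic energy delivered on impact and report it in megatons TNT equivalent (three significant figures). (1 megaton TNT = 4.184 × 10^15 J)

E ≈ 175 Mt TNT

v = 14500 m/s.
Mass m = (π/6) ρ d³ = (π/6) × 2070 × (186)³ = 6.974 × 10^9 kg
E = ½ m v² = 0.5 × 6.974 × 10^9 × (14500)² = 7.331 × 10^17 J
   = 7.331 × 10^17 / 4.184×10^15 = 175.2 Mt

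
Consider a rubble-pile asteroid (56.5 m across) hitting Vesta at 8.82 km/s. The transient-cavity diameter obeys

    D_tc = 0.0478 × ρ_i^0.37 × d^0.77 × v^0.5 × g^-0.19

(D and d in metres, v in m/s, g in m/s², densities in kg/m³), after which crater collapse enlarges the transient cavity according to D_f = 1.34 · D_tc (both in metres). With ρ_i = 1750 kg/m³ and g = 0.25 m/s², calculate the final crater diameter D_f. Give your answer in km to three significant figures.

D_f ≈ 2.77 km

v = 8820 m/s.
ρ_i^0.37 = 1750^0.37 = 15.85
d^0.77 = 56.5^0.77 = 22.34
v^0.5 = 8820^0.5 = 93.91
g^-0.19 = 0.25^-0.19 = 1.301
D_tc = 0.0478 × 15.85 × 22.34 × 93.91 × 1.301 = 2068 m
D_f = 1.34 × 2068 = 2771 m
     = 2.771 km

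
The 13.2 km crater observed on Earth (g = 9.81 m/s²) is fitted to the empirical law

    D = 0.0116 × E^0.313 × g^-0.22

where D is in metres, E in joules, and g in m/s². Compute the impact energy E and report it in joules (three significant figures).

E ≈ 1.11 × 10^20 J

Rearranging: E = [D / (0.0116 · g^-0.22)]^(1/0.313).
D = 13200 m.
g^-0.22 = 9.81^-0.22 = 0.6051
D / (0.0116 × 0.6051) = 13200 / (7.019 × 10^-3) = 1.881 × 10^6
E = (1.881 × 10^6)^3.1949 = 1.112 × 10^20 J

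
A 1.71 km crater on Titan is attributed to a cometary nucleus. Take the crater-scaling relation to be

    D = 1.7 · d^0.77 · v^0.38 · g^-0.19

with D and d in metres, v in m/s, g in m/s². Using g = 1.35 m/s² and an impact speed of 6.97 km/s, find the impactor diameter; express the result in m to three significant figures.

d ≈ 108 m

Rearranging for d: d = [D / (1.7 · 6970^0.38 · 1.35^-0.19)]^(1/0.77).
D = 1710 m.
6970^0.38 = 28.87
1.35^-0.19 = 0.9446
Denominator = 1.7 × 28.87 × 0.9446 = 46.36
D / 46.36 = 1710 / 46.36 = 36.89
d = 36.89^(1/0.77) = 36.89^1.2987 = 108.4 m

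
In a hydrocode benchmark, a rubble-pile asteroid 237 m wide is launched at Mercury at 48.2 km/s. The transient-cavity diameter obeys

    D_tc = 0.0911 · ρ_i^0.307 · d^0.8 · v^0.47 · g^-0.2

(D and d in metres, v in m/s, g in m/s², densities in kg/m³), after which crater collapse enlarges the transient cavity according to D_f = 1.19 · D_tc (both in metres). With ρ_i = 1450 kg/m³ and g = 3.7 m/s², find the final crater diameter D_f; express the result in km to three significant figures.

D_f ≈ 9.84 km

v = 48200 m/s.
ρ_i^0.307 = 1450^0.307 = 9.344
d^0.8 = 237^0.8 = 79.40
v^0.47 = 48200^0.47 = 158.9
g^-0.2 = 3.7^-0.2 = 0.7698
D_tc = 0.0911 × 9.344 × 79.40 × 158.9 × 0.7698 = 8267 m
D_f = 1.19 × 8267 = 9838 m
     = 9.838 km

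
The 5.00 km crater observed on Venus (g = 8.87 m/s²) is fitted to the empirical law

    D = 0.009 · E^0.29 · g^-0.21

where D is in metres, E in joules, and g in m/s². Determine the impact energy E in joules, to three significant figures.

Rearranging: E = [D / (0.009 · g^-0.21)]^(1/0.29).
D = 5000 m.
g^-0.21 = 8.87^-0.21 = 0.6323
D / (0.009 × 0.6323) = 5000 / (5.691 × 10^-3) = 8.786 × 10^5
E = (8.786 × 10^5)^3.4483 = 3.133 × 10^20 J

E ≈ 3.13 × 10^20 J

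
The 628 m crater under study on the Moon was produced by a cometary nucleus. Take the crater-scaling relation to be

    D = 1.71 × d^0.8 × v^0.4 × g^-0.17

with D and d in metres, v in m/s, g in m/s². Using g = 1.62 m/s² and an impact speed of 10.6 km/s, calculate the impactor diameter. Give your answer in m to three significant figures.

Rearranging for d: d = [D / (1.71 · 10600^0.4 · 1.62^-0.17)]^(1/0.8).
10600^0.4 = 40.75
1.62^-0.17 = 0.9213
Denominator = 1.71 × 40.75 × 0.9213 = 64.20
D / 64.20 = 628 / 64.20 = 9.782
d = 9.782^(1/0.8) = 9.782^1.25 = 17.30 m

d ≈ 17.3 m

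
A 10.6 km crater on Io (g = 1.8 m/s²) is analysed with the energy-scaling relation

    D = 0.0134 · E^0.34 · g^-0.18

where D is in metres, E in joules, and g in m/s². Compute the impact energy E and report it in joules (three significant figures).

Rearranging: E = [D / (0.0134 · g^-0.18)]^(1/0.34).
D = 10600 m.
g^-0.18 = 1.8^-0.18 = 0.8996
D / (0.0134 × 0.8996) = 10600 / (0.01205) = 8.797 × 10^5
E = (8.797 × 10^5)^2.9412 = 3.044 × 10^17 J

E ≈ 3.04 × 10^17 J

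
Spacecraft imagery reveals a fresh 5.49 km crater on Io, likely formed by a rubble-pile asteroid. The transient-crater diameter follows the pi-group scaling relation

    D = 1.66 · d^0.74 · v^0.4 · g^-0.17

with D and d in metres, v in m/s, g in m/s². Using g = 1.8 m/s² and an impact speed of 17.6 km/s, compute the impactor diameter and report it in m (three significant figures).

Rearranging for d: d = [D / (1.66 · 17600^0.4 · 1.8^-0.17)]^(1/0.74).
D = 5490 m.
17600^0.4 = 49.91
1.8^-0.17 = 0.9049
Denominator = 1.66 × 49.91 × 0.9049 = 74.97
D / 74.97 = 5490 / 74.97 = 73.23
d = 73.23^(1/0.74) = 73.23^1.3514 = 331.1 m

d ≈ 331 m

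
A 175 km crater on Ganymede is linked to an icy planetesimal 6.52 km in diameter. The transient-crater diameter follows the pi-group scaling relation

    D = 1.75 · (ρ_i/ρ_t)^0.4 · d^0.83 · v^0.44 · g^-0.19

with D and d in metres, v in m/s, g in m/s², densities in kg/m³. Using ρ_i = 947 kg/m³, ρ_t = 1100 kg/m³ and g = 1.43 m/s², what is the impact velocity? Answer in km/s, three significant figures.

Rearranging for v: v = [D / (1.75 · (947/1100)^0.4 · 6520^0.83 · 1.43^-0.19)]^(1/0.44).
D = 175000 m.
(947/1100)^0.4 = 0.9419
6520^0.83 = 1465
1.43^-0.19 = 0.9343
Denominator = 1.75 × 0.9419 × 1465 × 0.9343 = 2256
D / 2256 = 175000 / 2256 = 77.57
v = 77.57^(1/0.44) = 77.57^2.2727 = 19711 m/s

v ≈ 19.7 km/s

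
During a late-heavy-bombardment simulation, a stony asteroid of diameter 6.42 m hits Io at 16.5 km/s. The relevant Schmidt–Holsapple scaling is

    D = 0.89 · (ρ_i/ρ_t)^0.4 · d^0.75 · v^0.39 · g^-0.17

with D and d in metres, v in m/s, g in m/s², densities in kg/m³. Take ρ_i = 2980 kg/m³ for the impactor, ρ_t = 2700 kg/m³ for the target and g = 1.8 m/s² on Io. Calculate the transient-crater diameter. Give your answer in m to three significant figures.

D ≈ 149 m

In SI units: v = 16500 m/s.
(ρ_i/ρ_t)^0.4 = (2980/2700)^0.4 = 1.040
d^0.75 = 6.42^0.75 = 4.033
v^0.39 = 16500^0.39 = 44.14
g^-0.17 = 1.8^-0.17 = 0.9049
D = 0.89 × 1.040 × 4.033 × 44.14 × 0.9049 = 149.1 m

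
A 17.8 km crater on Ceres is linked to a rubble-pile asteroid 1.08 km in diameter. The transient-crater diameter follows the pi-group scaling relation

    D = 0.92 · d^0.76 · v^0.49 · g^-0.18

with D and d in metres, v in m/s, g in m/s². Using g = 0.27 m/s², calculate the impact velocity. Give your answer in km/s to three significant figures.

v ≈ 6.83 km/s

Rearranging for v: v = [D / (0.92 · 1080^0.76 · 0.27^-0.18)]^(1/0.49).
D = 17800 m.
1080^0.76 = 202.0
0.27^-0.18 = 1.266
Denominator = 0.92 × 202.0 × 1.266 = 235.3
D / 235.3 = 17800 / 235.3 = 75.65
v = 75.65^(1/0.49) = 75.65^2.0408 = 6828 m/s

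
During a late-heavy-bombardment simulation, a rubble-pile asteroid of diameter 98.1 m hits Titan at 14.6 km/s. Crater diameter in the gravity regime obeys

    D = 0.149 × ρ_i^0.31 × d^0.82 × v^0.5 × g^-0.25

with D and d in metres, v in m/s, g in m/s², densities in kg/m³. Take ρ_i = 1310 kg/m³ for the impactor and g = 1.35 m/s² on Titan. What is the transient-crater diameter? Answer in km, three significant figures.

D ≈ 6.64 km

In SI units: v = 14600 m/s.
ρ_i^0.31 = 1310^0.31 = 9.255
d^0.82 = 98.1^0.82 = 42.97
v^0.5 = 14600^0.5 = 120.8
g^-0.25 = 1.35^-0.25 = 0.9277
D = 0.149 × 9.255 × 42.97 × 120.8 × 0.9277 = 6641 m
   = 6.641 km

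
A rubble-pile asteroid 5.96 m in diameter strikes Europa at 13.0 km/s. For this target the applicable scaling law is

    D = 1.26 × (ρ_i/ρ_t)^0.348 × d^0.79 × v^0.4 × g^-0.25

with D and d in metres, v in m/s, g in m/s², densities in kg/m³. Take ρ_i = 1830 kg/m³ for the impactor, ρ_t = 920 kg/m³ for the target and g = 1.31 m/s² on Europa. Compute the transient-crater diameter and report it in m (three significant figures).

In SI units: v = 13000 m/s.
(ρ_i/ρ_t)^0.348 = (1830/920)^0.348 = 1.270
d^0.79 = 5.96^0.79 = 4.097
v^0.4 = 13000^0.4 = 44.22
g^-0.25 = 1.31^-0.25 = 0.9347
D = 1.26 × 1.270 × 4.097 × 44.22 × 0.9347 = 271.0 m

D ≈ 271 m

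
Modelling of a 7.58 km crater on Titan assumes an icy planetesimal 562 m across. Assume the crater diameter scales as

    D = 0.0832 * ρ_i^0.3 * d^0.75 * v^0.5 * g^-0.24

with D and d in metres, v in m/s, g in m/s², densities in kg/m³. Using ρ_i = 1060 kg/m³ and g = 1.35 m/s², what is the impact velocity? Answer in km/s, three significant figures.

Rearranging for v: v = [D / (0.0832 · 1060^0.3 · 562^0.75 · 1.35^-0.24)]^(1/0.5).
D = 7580 m.
1060^0.3 = 8.083
562^0.75 = 115.4
1.35^-0.24 = 0.9305
Denominator = 0.0832 × 8.083 × 115.4 × 0.9305 = 72.21
D / 72.21 = 7580 / 72.21 = 105.0
v = 105.0^(1/0.5) = 105.0^2 = 11025 m/s

v ≈ 11.0 km/s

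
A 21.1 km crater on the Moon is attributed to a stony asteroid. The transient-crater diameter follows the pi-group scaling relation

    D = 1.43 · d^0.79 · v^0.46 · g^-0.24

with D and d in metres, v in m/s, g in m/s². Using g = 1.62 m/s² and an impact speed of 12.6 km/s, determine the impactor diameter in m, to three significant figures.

Rearranging for d: d = [D / (1.43 · 12600^0.46 · 1.62^-0.24)]^(1/0.79).
D = 21100 m.
12600^0.46 = 76.94
1.62^-0.24 = 0.8907
Denominator = 1.43 × 76.94 × 0.8907 = 98.00
D / 98.00 = 21100 / 98.00 = 215.3
d = 215.3^(1/0.79) = 215.3^1.2658 = 897.8 m

d ≈ 898 m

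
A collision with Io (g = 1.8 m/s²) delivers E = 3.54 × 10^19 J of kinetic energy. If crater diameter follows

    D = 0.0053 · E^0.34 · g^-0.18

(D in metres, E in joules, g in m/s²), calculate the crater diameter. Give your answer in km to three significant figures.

E^0.34 = (3.54 × 10^19)^0.34 = 4.433 × 10^6
g^-0.18 = 1.8^-0.18 = 0.8996
D = 0.0053 × 4.433 × 10^6 × 0.8996 = 21136 m
   = 21.14 km

D ≈ 21.1 km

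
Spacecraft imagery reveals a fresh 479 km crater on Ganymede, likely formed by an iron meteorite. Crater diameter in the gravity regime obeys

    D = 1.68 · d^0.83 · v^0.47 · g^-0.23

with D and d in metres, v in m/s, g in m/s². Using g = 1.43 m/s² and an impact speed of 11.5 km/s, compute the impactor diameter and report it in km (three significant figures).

Rearranging for d: d = [D / (1.68 · 11500^0.47 · 1.43^-0.23)]^(1/0.83).
D = 479000 m.
11500^0.47 = 81.01
1.43^-0.23 = 0.9210
Denominator = 1.68 × 81.01 × 0.9210 = 125.3
D / 125.3 = 479000 / 125.3 = 3823
d = 3823^(1/0.83) = 3823^1.2048 = 20705 m

d ≈ 20.7 km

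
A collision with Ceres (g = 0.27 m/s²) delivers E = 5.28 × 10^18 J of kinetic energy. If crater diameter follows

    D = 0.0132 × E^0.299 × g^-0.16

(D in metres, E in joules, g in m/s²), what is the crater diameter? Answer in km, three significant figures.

E^0.299 = (5.28 × 10^18)^0.299 = 3.963 × 10^5
g^-0.16 = 0.27^-0.16 = 1.233
D = 0.0132 × 3.963 × 10^5 × 1.233 = 6450 m
   = 6.450 km

D ≈ 6.45 km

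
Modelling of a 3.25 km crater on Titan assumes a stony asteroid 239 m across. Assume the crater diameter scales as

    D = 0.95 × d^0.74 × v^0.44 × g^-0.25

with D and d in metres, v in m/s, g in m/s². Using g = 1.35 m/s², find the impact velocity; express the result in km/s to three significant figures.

Rearranging for v: v = [D / (0.95 · 239^0.74 · 1.35^-0.25)]^(1/0.44).
D = 3250 m.
239^0.74 = 57.55
1.35^-0.25 = 0.9277
Denominator = 0.95 × 57.55 × 0.9277 = 50.72
D / 50.72 = 3250 / 50.72 = 64.08
v = 64.08^(1/0.44) = 64.08^2.2727 = 12768 m/s

v ≈ 12.8 km/s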